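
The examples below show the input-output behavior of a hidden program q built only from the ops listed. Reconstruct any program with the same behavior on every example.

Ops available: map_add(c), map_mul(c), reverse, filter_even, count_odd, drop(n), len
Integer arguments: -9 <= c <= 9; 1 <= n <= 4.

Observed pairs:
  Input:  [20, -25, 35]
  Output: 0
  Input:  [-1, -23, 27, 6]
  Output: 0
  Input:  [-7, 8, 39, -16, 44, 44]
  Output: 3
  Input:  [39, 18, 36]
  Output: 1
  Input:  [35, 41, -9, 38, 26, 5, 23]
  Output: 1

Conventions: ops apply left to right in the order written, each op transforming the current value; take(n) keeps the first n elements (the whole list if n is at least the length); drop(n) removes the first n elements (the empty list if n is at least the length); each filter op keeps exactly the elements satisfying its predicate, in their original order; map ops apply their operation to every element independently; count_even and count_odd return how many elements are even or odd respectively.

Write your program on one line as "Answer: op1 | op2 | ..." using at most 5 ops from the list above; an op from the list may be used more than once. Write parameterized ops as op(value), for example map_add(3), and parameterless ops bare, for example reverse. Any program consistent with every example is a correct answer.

filter_even | map_mul(-3) | drop(1) | len

Check, running the answer program on each example:
  [20, -25, 35] -> [20] -> [-60] -> [] -> 0
  [-1, -23, 27, 6] -> [6] -> [-18] -> [] -> 0
  [-7, 8, 39, -16, 44, 44] -> [8, -16, 44, 44] -> [-24, 48, -132, -132] -> [48, -132, -132] -> 3
  [39, 18, 36] -> [18, 36] -> [-54, -108] -> [-108] -> 1
  [35, 41, -9, 38, 26, 5, 23] -> [38, 26] -> [-114, -78] -> [-78] -> 1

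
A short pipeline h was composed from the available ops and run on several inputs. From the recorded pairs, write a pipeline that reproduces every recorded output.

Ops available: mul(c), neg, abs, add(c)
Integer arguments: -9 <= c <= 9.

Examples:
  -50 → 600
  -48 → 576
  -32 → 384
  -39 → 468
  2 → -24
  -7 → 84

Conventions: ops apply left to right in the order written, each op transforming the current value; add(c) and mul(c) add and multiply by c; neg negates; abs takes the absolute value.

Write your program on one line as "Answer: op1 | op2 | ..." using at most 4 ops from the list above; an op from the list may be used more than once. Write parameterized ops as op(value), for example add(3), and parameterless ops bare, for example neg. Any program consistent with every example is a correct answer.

neg | mul(-4) | mul(-3)

Check, running the answer program on each example:
  -50 -> 50 -> -200 -> 600
  -48 -> 48 -> -192 -> 576
  -32 -> 32 -> -128 -> 384
  -39 -> 39 -> -156 -> 468
  2 -> -2 -> 8 -> -24
  -7 -> 7 -> -28 -> 84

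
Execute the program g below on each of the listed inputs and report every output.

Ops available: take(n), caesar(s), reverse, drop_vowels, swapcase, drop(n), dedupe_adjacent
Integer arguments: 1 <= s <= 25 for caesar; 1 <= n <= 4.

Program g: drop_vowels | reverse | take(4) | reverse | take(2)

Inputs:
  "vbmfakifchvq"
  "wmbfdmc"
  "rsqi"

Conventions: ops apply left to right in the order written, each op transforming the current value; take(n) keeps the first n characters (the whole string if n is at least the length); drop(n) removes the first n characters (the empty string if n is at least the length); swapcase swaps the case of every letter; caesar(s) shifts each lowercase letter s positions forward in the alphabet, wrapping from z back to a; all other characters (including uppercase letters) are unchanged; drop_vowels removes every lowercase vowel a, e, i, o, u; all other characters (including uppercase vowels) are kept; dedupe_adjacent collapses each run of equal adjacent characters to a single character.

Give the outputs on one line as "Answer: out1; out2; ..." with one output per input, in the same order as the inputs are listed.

Execution, op by op:
  "vbmfakifchvq" -> "vbmfkfchvq" -> "qvhcfkfmbv" -> "qvhc" -> "chvq" -> "ch"
  "wmbfdmc" -> "wmbfdmc" -> "cmdfbmw" -> "cmdf" -> "fdmc" -> "fd"
  "rsqi" -> "rsq" -> "qsr" -> "qsr" -> "rsq" -> "rs"

"ch"; "fd"; "rs"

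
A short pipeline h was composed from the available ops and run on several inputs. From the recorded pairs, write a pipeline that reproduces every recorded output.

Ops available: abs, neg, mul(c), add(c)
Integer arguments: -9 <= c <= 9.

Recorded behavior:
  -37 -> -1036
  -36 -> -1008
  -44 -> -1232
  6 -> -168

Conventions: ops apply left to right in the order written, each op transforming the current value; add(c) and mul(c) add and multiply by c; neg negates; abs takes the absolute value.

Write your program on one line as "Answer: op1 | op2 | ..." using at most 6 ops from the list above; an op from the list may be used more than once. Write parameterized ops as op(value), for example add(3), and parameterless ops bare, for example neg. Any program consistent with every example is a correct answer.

abs | neg | mul(4) | abs | mul(7) | neg

Check, running the answer program on each example:
  -37 -> 37 -> -37 -> -148 -> 148 -> 1036 -> -1036
  -36 -> 36 -> -36 -> -144 -> 144 -> 1008 -> -1008
  -44 -> 44 -> -44 -> -176 -> 176 -> 1232 -> -1232
  6 -> 6 -> -6 -> -24 -> 24 -> 168 -> -168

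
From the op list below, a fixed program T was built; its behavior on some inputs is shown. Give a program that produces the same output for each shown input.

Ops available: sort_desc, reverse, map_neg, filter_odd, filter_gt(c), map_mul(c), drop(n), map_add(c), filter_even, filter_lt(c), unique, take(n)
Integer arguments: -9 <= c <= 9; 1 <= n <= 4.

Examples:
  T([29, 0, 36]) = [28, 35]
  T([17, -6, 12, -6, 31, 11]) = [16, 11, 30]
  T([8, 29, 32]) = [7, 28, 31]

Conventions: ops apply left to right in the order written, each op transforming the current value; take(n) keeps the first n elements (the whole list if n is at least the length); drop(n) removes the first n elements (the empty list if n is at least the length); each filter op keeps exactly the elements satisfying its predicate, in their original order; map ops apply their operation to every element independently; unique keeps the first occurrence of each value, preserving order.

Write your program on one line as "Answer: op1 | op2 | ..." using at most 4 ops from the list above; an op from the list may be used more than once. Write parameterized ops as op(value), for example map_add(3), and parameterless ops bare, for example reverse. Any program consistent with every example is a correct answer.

unique | take(4) | filter_gt(1) | map_add(-1)

Check, running the answer program on each example:
  [29, 0, 36] -> [29, 0, 36] -> [29, 0, 36] -> [29, 36] -> [28, 35]
  [17, -6, 12, -6, 31, 11] -> [17, -6, 12, 31, 11] -> [17, -6, 12, 31] -> [17, 12, 31] -> [16, 11, 30]
  [8, 29, 32] -> [8, 29, 32] -> [8, 29, 32] -> [8, 29, 32] -> [7, 28, 31]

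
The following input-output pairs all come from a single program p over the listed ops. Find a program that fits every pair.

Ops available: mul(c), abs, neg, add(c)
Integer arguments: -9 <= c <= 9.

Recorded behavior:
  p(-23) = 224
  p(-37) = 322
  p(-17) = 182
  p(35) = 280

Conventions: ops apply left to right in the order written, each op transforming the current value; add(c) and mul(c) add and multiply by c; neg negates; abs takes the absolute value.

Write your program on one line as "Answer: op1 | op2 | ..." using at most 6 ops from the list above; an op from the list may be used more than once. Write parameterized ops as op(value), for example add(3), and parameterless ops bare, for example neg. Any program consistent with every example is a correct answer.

neg | add(2) | abs | add(7) | mul(7)

Check, running the answer program on each example:
  -23 -> 23 -> 25 -> 25 -> 32 -> 224
  -37 -> 37 -> 39 -> 39 -> 46 -> 322
  -17 -> 17 -> 19 -> 19 -> 26 -> 182
  35 -> -35 -> -33 -> 33 -> 40 -> 280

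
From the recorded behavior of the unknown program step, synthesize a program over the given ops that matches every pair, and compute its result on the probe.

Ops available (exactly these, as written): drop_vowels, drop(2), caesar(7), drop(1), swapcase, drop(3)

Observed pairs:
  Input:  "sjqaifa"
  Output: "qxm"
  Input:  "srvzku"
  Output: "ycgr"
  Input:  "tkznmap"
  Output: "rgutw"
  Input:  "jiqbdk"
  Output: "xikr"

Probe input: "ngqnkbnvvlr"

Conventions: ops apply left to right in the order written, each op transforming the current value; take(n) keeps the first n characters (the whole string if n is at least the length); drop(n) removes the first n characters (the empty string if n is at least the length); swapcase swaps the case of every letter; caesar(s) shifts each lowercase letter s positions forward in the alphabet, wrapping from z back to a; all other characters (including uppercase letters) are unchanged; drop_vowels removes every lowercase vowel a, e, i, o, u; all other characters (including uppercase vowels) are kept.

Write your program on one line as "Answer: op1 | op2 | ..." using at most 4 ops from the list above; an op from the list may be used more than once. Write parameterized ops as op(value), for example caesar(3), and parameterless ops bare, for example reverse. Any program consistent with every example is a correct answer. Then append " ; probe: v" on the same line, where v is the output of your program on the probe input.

drop(1) | drop_vowels | caesar(7) ; probe: "nxuriuccsy"

Check, running the answer program on each example:
  "sjqaifa" -> "jqaifa" -> "jqf" -> "qxm"
  "srvzku" -> "rvzku" -> "rvzk" -> "ycgr"
  "tkznmap" -> "kznmap" -> "kznmp" -> "rgutw"
  "jiqbdk" -> "iqbdk" -> "qbdk" -> "xikr"
  probe: "ngqnkbnvvlr" -> "gqnkbnvvlr" -> "gqnkbnvvlr" -> "nxuriuccsy"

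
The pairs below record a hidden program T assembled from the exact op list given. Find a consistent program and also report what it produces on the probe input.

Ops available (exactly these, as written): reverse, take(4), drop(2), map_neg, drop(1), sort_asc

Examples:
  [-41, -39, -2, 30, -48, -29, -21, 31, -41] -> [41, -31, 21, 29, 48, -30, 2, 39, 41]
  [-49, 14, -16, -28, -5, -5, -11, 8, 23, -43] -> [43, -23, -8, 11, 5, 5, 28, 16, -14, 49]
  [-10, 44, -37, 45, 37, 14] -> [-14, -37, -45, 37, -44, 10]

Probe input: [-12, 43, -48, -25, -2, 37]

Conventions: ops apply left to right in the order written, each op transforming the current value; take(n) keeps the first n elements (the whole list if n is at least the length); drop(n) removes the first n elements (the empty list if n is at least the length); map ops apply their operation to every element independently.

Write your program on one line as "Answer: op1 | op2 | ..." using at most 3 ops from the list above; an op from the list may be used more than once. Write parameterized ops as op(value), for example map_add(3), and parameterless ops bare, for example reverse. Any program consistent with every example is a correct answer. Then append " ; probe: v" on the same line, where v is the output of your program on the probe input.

reverse | map_neg ; probe: [-37, 2, 25, 48, -43, 12]

Check, running the answer program on each example:
  [-41, -39, -2, 30, -48, -29, -21, 31, -41] -> [-41, 31, -21, -29, -48, 30, -2, -39, -41] -> [41, -31, 21, 29, 48, -30, 2, 39, 41]
  [-49, 14, -16, -28, -5, -5, -11, 8, 23, -43] -> [-43, 23, 8, -11, -5, -5, -28, -16, 14, -49] -> [43, -23, -8, 11, 5, 5, 28, 16, -14, 49]
  [-10, 44, -37, 45, 37, 14] -> [14, 37, 45, -37, 44, -10] -> [-14, -37, -45, 37, -44, 10]
  probe: [-12, 43, -48, -25, -2, 37] -> [37, -2, -25, -48, 43, -12] -> [-37, 2, 25, 48, -43, 12]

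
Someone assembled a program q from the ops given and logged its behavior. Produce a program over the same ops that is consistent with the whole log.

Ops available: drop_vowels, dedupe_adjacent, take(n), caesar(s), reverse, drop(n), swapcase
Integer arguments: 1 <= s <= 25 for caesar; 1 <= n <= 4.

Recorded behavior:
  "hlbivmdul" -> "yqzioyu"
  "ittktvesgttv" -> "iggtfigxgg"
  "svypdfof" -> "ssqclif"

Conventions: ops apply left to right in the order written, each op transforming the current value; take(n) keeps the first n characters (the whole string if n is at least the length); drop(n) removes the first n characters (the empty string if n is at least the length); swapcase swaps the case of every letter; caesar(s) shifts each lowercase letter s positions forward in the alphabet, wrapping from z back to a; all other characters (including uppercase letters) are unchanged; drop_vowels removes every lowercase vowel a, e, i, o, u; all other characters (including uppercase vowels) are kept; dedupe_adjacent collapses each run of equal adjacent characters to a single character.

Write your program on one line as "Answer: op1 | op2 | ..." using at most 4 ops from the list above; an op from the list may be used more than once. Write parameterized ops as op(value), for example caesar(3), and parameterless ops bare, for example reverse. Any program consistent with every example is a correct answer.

drop_vowels | reverse | caesar(13)

Check, running the answer program on each example:
  "hlbivmdul" -> "hlbvmdl" -> "ldmvblh" -> "yqzioyu"
  "ittktvesgttv" -> "ttktvsgttv" -> "vttgsvtktt" -> "iggtfigxgg"
  "svypdfof" -> "svypdff" -> "ffdpyvs" -> "ssqclif"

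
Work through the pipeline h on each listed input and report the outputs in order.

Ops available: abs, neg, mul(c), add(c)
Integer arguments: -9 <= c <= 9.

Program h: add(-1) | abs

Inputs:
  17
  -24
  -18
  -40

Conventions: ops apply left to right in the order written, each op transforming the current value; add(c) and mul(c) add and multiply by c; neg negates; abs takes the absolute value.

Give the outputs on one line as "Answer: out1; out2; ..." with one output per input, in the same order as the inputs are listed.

16; 25; 19; 41

Execution, op by op:
  17 -> 16 -> 16
  -24 -> -25 -> 25
  -18 -> -19 -> 19
  -40 -> -41 -> 41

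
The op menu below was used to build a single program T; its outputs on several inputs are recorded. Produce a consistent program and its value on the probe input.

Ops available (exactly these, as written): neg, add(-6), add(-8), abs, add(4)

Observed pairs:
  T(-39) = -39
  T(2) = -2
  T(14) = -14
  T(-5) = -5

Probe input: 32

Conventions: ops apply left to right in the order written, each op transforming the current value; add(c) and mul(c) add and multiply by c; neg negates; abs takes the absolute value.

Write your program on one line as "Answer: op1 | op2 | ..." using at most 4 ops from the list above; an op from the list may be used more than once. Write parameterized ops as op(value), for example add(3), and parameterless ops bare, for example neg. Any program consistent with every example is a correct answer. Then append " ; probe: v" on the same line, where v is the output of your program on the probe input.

neg | abs | neg ; probe: -32

Check, running the answer program on each example:
  -39 -> 39 -> 39 -> -39
  2 -> -2 -> 2 -> -2
  14 -> -14 -> 14 -> -14
  -5 -> 5 -> 5 -> -5
  probe: 32 -> -32 -> 32 -> -32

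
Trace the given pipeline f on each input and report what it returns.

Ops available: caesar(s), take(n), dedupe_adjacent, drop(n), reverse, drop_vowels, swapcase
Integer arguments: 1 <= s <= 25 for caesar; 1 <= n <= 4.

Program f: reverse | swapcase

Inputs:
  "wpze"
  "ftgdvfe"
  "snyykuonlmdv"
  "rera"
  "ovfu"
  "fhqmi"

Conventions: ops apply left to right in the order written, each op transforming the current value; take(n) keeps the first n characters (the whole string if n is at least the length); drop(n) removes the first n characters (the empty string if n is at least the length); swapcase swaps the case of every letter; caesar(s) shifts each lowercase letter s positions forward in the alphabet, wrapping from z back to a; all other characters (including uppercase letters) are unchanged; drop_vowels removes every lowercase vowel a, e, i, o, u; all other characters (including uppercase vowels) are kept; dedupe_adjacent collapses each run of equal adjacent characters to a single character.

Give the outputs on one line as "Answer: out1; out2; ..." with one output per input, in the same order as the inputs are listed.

"EZPW"; "EFVDGTF"; "VDMLNOUKYYNS"; "ARER"; "UFVO"; "IMQHF"

Execution, op by op:
  "wpze" -> "ezpw" -> "EZPW"
  "ftgdvfe" -> "efvdgtf" -> "EFVDGTF"
  "snyykuonlmdv" -> "vdmlnoukyyns" -> "VDMLNOUKYYNS"
  "rera" -> "arer" -> "ARER"
  "ovfu" -> "ufvo" -> "UFVO"
  "fhqmi" -> "imqhf" -> "IMQHF"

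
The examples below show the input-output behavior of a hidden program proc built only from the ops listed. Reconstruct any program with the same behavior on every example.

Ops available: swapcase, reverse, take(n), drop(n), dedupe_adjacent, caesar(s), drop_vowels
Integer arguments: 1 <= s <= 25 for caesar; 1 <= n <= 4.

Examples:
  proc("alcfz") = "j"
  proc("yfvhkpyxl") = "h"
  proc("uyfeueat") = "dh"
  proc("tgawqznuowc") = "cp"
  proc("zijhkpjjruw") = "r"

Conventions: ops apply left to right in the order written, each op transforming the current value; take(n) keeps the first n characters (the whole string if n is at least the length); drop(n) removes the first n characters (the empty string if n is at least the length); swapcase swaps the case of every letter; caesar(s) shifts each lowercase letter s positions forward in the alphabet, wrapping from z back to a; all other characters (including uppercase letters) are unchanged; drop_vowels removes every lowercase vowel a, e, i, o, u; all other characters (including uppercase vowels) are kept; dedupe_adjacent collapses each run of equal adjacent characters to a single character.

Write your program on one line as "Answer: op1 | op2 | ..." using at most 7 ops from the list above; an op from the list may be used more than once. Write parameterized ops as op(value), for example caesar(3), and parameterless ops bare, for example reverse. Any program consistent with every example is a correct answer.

caesar(12) | caesar(11) | dedupe_adjacent | take(2) | caesar(12) | drop_vowels

Check, running the answer program on each example:
  "alcfz" -> "mxorl" -> "xizcw" -> "xizcw" -> "xi" -> "ju" -> "j"
  "yfvhkpyxl" -> "krhtwbkjx" -> "vcsehmvui" -> "vcsehmvui" -> "vc" -> "ho" -> "h"
  "uyfeueat" -> "gkrqgqmf" -> "rvcbrbxq" -> "rvcbrbxq" -> "rv" -> "dh" -> "dh"
  "tgawqznuowc" -> "fsmiclzgaio" -> "qdxtnwkrltz" -> "qdxtnwkrltz" -> "qd" -> "cp" -> "cp"
  "zijhkpjjruw" -> "luvtwbvvdgi" -> "wfgehmggort" -> "wfgehmgort" -> "wf" -> "ir" -> "r"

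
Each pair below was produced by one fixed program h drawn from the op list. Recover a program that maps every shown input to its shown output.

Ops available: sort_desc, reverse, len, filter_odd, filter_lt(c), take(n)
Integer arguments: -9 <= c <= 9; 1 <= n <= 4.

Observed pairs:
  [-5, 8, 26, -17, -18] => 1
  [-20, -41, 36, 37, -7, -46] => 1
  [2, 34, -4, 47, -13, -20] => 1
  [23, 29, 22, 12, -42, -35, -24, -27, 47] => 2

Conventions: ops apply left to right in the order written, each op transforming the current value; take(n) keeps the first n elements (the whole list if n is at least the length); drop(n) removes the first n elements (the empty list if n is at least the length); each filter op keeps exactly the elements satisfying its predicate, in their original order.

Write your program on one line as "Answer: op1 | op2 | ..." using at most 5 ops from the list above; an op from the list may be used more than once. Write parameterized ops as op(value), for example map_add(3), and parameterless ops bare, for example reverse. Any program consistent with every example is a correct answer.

filter_odd | filter_lt(2) | filter_lt(-8) | sort_desc | len

Check, running the answer program on each example:
  [-5, 8, 26, -17, -18] -> [-5, -17] -> [-5, -17] -> [-17] -> [-17] -> 1
  [-20, -41, 36, 37, -7, -46] -> [-41, 37, -7] -> [-41, -7] -> [-41] -> [-41] -> 1
  [2, 34, -4, 47, -13, -20] -> [47, -13] -> [-13] -> [-13] -> [-13] -> 1
  [23, 29, 22, 12, -42, -35, -24, -27, 47] -> [23, 29, -35, -27, 47] -> [-35, -27] -> [-35, -27] -> [-27, -35] -> 2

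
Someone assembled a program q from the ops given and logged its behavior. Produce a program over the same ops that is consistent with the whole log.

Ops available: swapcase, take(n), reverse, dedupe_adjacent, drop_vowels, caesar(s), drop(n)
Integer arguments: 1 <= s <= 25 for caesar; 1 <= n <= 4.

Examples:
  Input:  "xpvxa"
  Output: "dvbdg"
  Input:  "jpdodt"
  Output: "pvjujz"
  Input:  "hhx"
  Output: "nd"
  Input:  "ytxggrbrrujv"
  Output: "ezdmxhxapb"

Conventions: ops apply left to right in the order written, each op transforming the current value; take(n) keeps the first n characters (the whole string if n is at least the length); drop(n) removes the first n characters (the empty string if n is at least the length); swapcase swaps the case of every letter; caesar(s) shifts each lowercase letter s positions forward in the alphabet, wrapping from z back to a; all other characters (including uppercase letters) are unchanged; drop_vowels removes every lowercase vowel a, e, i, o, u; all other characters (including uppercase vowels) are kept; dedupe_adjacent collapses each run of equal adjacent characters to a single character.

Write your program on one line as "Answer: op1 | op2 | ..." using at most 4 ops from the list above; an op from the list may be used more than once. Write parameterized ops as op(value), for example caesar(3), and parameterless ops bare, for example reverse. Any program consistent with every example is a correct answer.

caesar(3) | caesar(13) | caesar(16) | dedupe_adjacent

Check, running the answer program on each example:
  "xpvxa" -> "asyad" -> "nflnq" -> "dvbdg" -> "dvbdg"
  "jpdodt" -> "msgrgw" -> "zftetj" -> "pvjujz" -> "pvjujz"
  "hhx" -> "kka" -> "xxn" -> "nnd" -> "nd"
  "ytxggrbrrujv" -> "bwajjueuuxmy" -> "ojnwwhrhhkzl" -> "ezdmmxhxxapb" -> "ezdmxhxapb"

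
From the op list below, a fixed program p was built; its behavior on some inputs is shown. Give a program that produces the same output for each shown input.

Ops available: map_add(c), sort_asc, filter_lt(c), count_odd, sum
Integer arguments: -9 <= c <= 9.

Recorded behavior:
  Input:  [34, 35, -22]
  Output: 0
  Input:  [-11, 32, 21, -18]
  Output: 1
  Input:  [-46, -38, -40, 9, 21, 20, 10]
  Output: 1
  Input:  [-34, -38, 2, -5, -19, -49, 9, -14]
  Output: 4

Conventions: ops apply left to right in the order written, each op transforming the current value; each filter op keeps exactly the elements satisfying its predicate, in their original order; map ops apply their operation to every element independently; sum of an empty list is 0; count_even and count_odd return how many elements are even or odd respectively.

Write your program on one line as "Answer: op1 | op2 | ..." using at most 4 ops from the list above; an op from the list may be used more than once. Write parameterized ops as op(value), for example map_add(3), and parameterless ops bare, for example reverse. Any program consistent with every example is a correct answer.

map_add(2) | map_add(-8) | filter_lt(9) | count_odd

Check, running the answer program on each example:
  [34, 35, -22] -> [36, 37, -20] -> [28, 29, -28] -> [-28] -> 0
  [-11, 32, 21, -18] -> [-9, 34, 23, -16] -> [-17, 26, 15, -24] -> [-17, -24] -> 1
  [-46, -38, -40, 9, 21, 20, 10] -> [-44, -36, -38, 11, 23, 22, 12] -> [-52, -44, -46, 3, 15, 14, 4] -> [-52, -44, -46, 3, 4] -> 1
  [-34, -38, 2, -5, -19, -49, 9, -14] -> [-32, -36, 4, -3, -17, -47, 11, -12] -> [-40, -44, -4, -11, -25, -55, 3, -20] -> [-40, -44, -4, -11, -25, -55, 3, -20] -> 4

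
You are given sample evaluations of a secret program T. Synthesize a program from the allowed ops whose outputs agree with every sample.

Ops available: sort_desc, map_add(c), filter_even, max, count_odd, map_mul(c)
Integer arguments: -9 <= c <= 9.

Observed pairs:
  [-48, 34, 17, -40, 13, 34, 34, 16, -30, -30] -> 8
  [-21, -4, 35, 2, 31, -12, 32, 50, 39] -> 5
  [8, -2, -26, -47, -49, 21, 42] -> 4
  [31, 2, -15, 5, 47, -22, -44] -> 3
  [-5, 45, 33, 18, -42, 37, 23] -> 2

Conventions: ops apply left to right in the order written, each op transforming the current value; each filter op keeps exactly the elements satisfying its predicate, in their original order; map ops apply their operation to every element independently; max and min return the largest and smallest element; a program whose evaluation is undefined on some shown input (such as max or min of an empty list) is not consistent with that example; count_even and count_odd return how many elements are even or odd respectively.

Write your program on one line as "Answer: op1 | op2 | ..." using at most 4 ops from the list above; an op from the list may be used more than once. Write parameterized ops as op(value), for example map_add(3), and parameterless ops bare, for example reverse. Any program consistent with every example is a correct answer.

sort_desc | map_add(-1) | map_add(6) | count_odd

Check, running the answer program on each example:
  [-48, 34, 17, -40, 13, 34, 34, 16, -30, -30] -> [34, 34, 34, 17, 16, 13, -30, -30, -40, -48] -> [33, 33, 33, 16, 15, 12, -31, -31, -41, -49] -> [39, 39, 39, 22, 21, 18, -25, -25, -35, -43] -> 8
  [-21, -4, 35, 2, 31, -12, 32, 50, 39] -> [50, 39, 35, 32, 31, 2, -4, -12, -21] -> [49, 38, 34, 31, 30, 1, -5, -13, -22] -> [55, 44, 40, 37, 36, 7, 1, -7, -16] -> 5
  [8, -2, -26, -47, -49, 21, 42] -> [42, 21, 8, -2, -26, -47, -49] -> [41, 20, 7, -3, -27, -48, -50] -> [47, 26, 13, 3, -21, -42, -44] -> 4
  [31, 2, -15, 5, 47, -22, -44] -> [47, 31, 5, 2, -15, -22, -44] -> [46, 30, 4, 1, -16, -23, -45] -> [52, 36, 10, 7, -10, -17, -39] -> 3
  [-5, 45, 33, 18, -42, 37, 23] -> [45, 37, 33, 23, 18, -5, -42] -> [44, 36, 32, 22, 17, -6, -43] -> [50, 42, 38, 28, 23, 0, -37] -> 2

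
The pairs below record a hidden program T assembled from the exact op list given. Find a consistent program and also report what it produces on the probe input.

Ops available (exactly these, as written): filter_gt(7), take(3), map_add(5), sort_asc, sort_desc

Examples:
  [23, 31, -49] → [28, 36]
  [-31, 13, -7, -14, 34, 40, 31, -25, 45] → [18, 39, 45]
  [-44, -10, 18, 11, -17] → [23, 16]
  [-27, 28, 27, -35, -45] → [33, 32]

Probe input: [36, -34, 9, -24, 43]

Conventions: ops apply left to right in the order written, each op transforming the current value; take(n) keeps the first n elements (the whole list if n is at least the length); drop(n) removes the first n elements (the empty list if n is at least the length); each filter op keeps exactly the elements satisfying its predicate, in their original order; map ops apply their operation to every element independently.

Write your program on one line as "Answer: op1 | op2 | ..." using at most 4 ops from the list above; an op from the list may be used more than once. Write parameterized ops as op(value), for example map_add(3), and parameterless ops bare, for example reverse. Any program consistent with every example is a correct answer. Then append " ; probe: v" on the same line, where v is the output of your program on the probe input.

map_add(5) | filter_gt(7) | take(3) ; probe: [41, 14, 48]

Check, running the answer program on each example:
  [23, 31, -49] -> [28, 36, -44] -> [28, 36] -> [28, 36]
  [-31, 13, -7, -14, 34, 40, 31, -25, 45] -> [-26, 18, -2, -9, 39, 45, 36, -20, 50] -> [18, 39, 45, 36, 50] -> [18, 39, 45]
  [-44, -10, 18, 11, -17] -> [-39, -5, 23, 16, -12] -> [23, 16] -> [23, 16]
  [-27, 28, 27, -35, -45] -> [-22, 33, 32, -30, -40] -> [33, 32] -> [33, 32]
  probe: [36, -34, 9, -24, 43] -> [41, -29, 14, -19, 48] -> [41, 14, 48] -> [41, 14, 48]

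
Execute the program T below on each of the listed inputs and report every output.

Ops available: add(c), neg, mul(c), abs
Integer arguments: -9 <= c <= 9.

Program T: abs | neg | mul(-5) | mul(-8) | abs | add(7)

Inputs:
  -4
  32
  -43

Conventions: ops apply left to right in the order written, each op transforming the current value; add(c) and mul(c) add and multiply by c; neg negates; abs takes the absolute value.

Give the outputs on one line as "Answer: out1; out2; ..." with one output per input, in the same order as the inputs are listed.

Execution, op by op:
  -4 -> 4 -> -4 -> 20 -> -160 -> 160 -> 167
  32 -> 32 -> -32 -> 160 -> -1280 -> 1280 -> 1287
  -43 -> 43 -> -43 -> 215 -> -1720 -> 1720 -> 1727

167; 1287; 1727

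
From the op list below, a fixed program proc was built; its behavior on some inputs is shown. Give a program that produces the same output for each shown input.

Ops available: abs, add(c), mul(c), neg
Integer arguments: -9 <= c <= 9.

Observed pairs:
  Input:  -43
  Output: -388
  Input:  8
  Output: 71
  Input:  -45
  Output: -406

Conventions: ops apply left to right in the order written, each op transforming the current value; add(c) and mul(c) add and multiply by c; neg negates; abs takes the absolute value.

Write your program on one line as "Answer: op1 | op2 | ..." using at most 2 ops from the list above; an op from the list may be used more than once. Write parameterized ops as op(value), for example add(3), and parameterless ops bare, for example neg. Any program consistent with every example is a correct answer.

mul(9) | add(-1)

Check, running the answer program on each example:
  -43 -> -387 -> -388
  8 -> 72 -> 71
  -45 -> -405 -> -406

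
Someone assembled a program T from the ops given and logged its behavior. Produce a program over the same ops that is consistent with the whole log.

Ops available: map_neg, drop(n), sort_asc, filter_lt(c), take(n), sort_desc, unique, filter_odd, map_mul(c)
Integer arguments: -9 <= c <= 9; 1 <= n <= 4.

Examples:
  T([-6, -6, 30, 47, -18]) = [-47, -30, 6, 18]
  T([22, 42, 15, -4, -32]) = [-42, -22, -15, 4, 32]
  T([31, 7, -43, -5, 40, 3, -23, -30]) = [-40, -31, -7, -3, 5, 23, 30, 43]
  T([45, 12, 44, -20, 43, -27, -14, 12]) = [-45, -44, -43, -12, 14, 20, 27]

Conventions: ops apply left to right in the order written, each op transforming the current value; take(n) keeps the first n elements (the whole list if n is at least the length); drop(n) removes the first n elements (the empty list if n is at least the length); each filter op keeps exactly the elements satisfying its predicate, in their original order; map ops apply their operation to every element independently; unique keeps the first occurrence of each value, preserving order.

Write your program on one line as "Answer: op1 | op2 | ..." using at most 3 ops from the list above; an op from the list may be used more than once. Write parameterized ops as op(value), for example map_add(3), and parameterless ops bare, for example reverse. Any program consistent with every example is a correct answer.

unique | sort_desc | map_neg

Check, running the answer program on each example:
  [-6, -6, 30, 47, -18] -> [-6, 30, 47, -18] -> [47, 30, -6, -18] -> [-47, -30, 6, 18]
  [22, 42, 15, -4, -32] -> [22, 42, 15, -4, -32] -> [42, 22, 15, -4, -32] -> [-42, -22, -15, 4, 32]
  [31, 7, -43, -5, 40, 3, -23, -30] -> [31, 7, -43, -5, 40, 3, -23, -30] -> [40, 31, 7, 3, -5, -23, -30, -43] -> [-40, -31, -7, -3, 5, 23, 30, 43]
  [45, 12, 44, -20, 43, -27, -14, 12] -> [45, 12, 44, -20, 43, -27, -14] -> [45, 44, 43, 12, -14, -20, -27] -> [-45, -44, -43, -12, 14, 20, 27]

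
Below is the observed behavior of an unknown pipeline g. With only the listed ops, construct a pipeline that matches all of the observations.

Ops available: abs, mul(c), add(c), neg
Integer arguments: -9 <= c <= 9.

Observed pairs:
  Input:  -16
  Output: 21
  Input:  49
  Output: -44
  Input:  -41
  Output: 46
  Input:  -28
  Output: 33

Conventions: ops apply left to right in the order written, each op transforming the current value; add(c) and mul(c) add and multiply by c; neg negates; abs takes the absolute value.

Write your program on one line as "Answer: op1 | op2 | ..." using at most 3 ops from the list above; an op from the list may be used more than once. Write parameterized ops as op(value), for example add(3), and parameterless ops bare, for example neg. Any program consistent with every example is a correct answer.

add(-9) | neg | add(-4)

Check, running the answer program on each example:
  -16 -> -25 -> 25 -> 21
  49 -> 40 -> -40 -> -44
  -41 -> -50 -> 50 -> 46
  -28 -> -37 -> 37 -> 33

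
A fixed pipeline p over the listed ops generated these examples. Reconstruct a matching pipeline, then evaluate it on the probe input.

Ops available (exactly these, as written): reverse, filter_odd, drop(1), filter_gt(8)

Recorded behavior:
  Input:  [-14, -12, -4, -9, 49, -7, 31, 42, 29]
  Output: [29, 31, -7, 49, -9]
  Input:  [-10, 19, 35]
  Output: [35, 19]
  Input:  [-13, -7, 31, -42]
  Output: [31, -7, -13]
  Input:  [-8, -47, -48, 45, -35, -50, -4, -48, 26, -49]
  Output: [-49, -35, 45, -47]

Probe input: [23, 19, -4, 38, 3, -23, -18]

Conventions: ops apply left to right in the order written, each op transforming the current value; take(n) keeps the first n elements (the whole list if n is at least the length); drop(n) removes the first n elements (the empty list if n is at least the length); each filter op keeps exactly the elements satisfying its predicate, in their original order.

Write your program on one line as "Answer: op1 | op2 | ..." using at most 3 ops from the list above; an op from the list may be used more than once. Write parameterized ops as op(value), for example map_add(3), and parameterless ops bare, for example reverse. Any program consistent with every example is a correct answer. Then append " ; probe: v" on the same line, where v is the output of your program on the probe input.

reverse | filter_odd ; probe: [-23, 3, 19, 23]

Check, running the answer program on each example:
  [-14, -12, -4, -9, 49, -7, 31, 42, 29] -> [29, 42, 31, -7, 49, -9, -4, -12, -14] -> [29, 31, -7, 49, -9]
  [-10, 19, 35] -> [35, 19, -10] -> [35, 19]
  [-13, -7, 31, -42] -> [-42, 31, -7, -13] -> [31, -7, -13]
  [-8, -47, -48, 45, -35, -50, -4, -48, 26, -49] -> [-49, 26, -48, -4, -50, -35, 45, -48, -47, -8] -> [-49, -35, 45, -47]
  probe: [23, 19, -4, 38, 3, -23, -18] -> [-18, -23, 3, 38, -4, 19, 23] -> [-23, 3, 19, 23]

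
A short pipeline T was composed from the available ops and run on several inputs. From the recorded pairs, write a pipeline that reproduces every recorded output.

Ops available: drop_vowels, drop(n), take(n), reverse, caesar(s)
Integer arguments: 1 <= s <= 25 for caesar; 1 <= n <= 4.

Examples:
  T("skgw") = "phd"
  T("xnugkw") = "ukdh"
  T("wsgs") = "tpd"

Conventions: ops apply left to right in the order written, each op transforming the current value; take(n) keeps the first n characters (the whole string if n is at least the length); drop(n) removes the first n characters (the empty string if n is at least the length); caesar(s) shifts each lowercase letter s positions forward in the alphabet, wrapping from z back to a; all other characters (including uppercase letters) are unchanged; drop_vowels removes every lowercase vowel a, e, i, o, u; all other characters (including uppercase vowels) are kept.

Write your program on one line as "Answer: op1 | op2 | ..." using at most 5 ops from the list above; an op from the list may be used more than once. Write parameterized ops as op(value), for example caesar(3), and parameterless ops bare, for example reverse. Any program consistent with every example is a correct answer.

drop_vowels | caesar(23) | reverse | drop(1) | reverse

Check, running the answer program on each example:
  "skgw" -> "skgw" -> "phdt" -> "tdhp" -> "dhp" -> "phd"
  "xnugkw" -> "xngkw" -> "ukdht" -> "thdku" -> "hdku" -> "ukdh"
  "wsgs" -> "wsgs" -> "tpdp" -> "pdpt" -> "dpt" -> "tpd"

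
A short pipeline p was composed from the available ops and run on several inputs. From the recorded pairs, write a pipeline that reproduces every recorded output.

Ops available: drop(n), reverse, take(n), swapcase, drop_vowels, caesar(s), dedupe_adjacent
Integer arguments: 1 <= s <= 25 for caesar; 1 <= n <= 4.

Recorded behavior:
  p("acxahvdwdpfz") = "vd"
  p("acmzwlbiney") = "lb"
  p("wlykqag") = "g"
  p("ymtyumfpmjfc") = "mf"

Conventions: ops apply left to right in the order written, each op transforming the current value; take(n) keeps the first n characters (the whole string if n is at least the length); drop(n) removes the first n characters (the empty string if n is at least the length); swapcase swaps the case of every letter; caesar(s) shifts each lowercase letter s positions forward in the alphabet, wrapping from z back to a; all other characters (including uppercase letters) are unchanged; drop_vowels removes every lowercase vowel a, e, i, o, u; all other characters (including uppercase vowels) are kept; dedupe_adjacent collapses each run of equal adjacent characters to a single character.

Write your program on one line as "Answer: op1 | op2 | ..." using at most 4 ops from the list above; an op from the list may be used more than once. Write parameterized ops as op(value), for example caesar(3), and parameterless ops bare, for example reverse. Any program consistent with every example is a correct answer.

drop(1) | drop(4) | take(2) | drop_vowels

Check, running the answer program on each example:
  "acxahvdwdpfz" -> "cxahvdwdpfz" -> "vdwdpfz" -> "vd" -> "vd"
  "acmzwlbiney" -> "cmzwlbiney" -> "lbiney" -> "lb" -> "lb"
  "wlykqag" -> "lykqag" -> "ag" -> "ag" -> "g"
  "ymtyumfpmjfc" -> "mtyumfpmjfc" -> "mfpmjfc" -> "mf" -> "mf"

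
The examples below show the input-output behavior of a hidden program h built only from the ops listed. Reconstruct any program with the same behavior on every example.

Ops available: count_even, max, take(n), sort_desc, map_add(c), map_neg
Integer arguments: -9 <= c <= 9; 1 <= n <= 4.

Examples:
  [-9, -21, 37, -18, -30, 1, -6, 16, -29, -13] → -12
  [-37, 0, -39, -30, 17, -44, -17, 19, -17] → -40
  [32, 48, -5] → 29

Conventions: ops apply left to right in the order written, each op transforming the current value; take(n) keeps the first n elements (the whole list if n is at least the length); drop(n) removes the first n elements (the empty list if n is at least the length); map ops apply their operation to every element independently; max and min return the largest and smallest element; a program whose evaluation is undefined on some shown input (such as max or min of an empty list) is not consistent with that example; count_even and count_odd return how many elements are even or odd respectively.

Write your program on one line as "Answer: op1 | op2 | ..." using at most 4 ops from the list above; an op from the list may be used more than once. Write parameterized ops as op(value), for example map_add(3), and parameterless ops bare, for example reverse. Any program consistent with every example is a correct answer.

take(1) | map_add(4) | map_add(-7) | max

Check, running the answer program on each example:
  [-9, -21, 37, -18, -30, 1, -6, 16, -29, -13] -> [-9] -> [-5] -> [-12] -> -12
  [-37, 0, -39, -30, 17, -44, -17, 19, -17] -> [-37] -> [-33] -> [-40] -> -40
  [32, 48, -5] -> [32] -> [36] -> [29] -> 29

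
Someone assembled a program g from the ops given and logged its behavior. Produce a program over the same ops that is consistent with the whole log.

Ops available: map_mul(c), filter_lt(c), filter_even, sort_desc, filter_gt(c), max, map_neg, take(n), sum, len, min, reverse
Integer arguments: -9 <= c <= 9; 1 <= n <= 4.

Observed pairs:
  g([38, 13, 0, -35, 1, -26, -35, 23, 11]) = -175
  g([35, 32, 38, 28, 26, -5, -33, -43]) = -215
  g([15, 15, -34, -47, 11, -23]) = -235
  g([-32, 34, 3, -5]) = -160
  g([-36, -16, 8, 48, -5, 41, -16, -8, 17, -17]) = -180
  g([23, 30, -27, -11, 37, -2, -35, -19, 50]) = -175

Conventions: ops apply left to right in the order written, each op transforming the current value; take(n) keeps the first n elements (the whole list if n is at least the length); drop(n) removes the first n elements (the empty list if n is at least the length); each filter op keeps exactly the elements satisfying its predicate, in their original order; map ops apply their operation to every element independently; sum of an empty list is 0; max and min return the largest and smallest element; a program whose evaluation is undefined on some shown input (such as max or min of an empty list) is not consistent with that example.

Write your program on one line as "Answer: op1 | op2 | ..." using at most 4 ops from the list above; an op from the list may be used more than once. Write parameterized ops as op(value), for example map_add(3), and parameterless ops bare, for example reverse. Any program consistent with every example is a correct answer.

reverse | filter_lt(-2) | map_mul(5) | min

Check, running the answer program on each example:
  [38, 13, 0, -35, 1, -26, -35, 23, 11] -> [11, 23, -35, -26, 1, -35, 0, 13, 38] -> [-35, -26, -35] -> [-175, -130, -175] -> -175
  [35, 32, 38, 28, 26, -5, -33, -43] -> [-43, -33, -5, 26, 28, 38, 32, 35] -> [-43, -33, -5] -> [-215, -165, -25] -> -215
  [15, 15, -34, -47, 11, -23] -> [-23, 11, -47, -34, 15, 15] -> [-23, -47, -34] -> [-115, -235, -170] -> -235
  [-32, 34, 3, -5] -> [-5, 3, 34, -32] -> [-5, -32] -> [-25, -160] -> -160
  [-36, -16, 8, 48, -5, 41, -16, -8, 17, -17] -> [-17, 17, -8, -16, 41, -5, 48, 8, -16, -36] -> [-17, -8, -16, -5, -16, -36] -> [-85, -40, -80, -25, -80, -180] -> -180
  [23, 30, -27, -11, 37, -2, -35, -19, 50] -> [50, -19, -35, -2, 37, -11, -27, 30, 23] -> [-19, -35, -11, -27] -> [-95, -175, -55, -135] -> -175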